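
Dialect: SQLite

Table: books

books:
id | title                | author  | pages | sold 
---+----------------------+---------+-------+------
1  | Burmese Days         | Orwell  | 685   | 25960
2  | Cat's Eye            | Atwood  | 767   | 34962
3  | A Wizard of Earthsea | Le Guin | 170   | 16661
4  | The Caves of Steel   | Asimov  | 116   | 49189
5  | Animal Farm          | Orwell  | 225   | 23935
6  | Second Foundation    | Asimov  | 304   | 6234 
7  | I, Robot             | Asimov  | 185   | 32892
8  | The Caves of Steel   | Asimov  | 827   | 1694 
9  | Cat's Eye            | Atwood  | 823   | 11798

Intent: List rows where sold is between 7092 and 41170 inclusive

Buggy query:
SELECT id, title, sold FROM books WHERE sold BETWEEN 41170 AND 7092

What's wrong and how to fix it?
Bug: BETWEEN expects the lower bound first; with 41170 AND 7092 the range is empty

Fix: Write BETWEEN 7092 AND 41170

Corrected query:
SELECT id, title, sold FROM books WHERE sold BETWEEN 7092 AND 41170

Result:
id | title                | sold 
---+----------------------+------
1  | Burmese Days         | 25960
2  | Cat's Eye            | 34962
3  | A Wizard of Earthsea | 16661
5  | Animal Farm          | 23935
7  | I, Robot             | 32892
9  | Cat's Eye            | 11798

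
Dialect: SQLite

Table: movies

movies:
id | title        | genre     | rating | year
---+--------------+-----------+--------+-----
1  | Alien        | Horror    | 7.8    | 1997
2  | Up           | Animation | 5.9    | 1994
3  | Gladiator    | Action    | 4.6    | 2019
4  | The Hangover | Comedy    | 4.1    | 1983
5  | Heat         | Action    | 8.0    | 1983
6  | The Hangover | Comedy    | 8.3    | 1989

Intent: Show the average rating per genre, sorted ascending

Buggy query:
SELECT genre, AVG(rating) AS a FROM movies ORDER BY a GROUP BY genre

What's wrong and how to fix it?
Bug: ORDER BY appears before GROUP BY; SQL clause order requires GROUP BY first

Fix: Move ORDER BY to the end, after GROUP BY

Corrected query:
SELECT genre, AVG(rating) AS a FROM movies GROUP BY genre ORDER BY a

Result:
genre     | a  
----------+----
Animation | 5.9
Comedy    | 6.2
Action    | 6.3
Horror    | 7.8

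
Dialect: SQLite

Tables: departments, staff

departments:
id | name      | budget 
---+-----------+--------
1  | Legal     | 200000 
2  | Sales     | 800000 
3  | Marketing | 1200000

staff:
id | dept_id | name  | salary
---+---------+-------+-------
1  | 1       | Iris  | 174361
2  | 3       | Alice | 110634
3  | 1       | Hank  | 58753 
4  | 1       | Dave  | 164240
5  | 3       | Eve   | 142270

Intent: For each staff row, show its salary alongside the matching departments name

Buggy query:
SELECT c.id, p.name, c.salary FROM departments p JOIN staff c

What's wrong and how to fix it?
Bug: JOIN with no ON clause produces a cartesian product; every staff row pairs with every departments row

Fix: Specify the join condition linking the foreign key to the parent id

Corrected query:
SELECT c.id, p.name, c.salary FROM departments p JOIN staff c ON c.dept_id = p.id

Result:
id | name      | salary
---+-----------+-------
1  | Legal     | 174361
2  | Marketing | 110634
3  | Legal     | 58753 
4  | Legal     | 164240
5  | Marketing | 142270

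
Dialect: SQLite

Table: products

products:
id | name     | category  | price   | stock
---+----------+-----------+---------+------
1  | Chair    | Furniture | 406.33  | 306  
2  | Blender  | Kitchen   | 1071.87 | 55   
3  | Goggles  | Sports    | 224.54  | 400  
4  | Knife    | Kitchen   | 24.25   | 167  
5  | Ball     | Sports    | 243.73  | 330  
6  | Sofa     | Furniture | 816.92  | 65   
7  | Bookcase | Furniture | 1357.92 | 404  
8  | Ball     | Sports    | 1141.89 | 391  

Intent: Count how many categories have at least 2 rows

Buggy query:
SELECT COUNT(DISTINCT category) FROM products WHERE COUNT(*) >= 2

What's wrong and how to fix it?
Bug: WHERE filters individual rows, not groups, so a group-level COUNT is invalid there

Fix: Group first with HAVING COUNT(*) >= 2, then COUNT the resulting groups

Corrected query:
SELECT COUNT(*) FROM (SELECT category FROM products GROUP BY category HAVING COUNT(*) >= 2)

Result:
COUNT(*)
--------
3       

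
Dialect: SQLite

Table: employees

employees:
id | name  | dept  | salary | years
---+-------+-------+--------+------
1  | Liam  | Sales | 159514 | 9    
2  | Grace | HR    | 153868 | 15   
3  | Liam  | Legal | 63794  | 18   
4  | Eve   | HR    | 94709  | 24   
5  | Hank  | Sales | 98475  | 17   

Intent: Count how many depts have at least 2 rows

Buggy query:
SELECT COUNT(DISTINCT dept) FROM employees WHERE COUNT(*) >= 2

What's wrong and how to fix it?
Bug: WHERE filters individual rows, not groups, so a group-level COUNT is invalid there

Fix: Use a subquery that GROUPs and filters with HAVING, then count its rows

Corrected query:
SELECT COUNT(*) FROM (SELECT dept FROM employees GROUP BY dept HAVING COUNT(*) >= 2)

Result:
COUNT(*)
--------
2       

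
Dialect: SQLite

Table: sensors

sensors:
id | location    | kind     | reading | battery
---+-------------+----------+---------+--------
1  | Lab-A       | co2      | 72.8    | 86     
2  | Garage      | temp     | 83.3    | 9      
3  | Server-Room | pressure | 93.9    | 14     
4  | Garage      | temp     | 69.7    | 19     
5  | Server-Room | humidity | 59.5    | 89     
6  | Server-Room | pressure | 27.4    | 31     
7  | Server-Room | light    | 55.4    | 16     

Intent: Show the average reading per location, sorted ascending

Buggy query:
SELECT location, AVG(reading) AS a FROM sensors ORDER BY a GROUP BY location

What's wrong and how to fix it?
Bug: ORDER BY appears before GROUP BY; SQL clause order requires GROUP BY first

Fix: Reorder: SELECT … FROM … GROUP BY … ORDER BY …

Corrected query:
SELECT location, AVG(reading) AS a FROM sensors GROUP BY location ORDER BY a

Result:
location    | a    
------------+------
Server-Room | 59.05
Lab-A       | 72.8 
Garage      | 76.5 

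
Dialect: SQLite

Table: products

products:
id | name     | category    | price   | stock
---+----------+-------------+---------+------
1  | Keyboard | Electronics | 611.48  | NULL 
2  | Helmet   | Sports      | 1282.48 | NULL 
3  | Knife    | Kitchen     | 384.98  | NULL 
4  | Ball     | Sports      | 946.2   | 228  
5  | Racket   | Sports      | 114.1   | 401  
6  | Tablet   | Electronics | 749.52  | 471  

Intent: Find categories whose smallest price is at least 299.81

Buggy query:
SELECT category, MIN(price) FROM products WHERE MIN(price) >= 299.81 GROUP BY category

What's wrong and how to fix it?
Bug: MIN() in WHERE is a misuse of aggregate

Fix: Replace WHERE with HAVING after the GROUP BY

Corrected query:
SELECT category, MIN(price) FROM products GROUP BY category HAVING MIN(price) >= 299.81

Result:
category    | MIN(price)
------------+-----------
Electronics | 611.48    
Kitchen     | 384.98    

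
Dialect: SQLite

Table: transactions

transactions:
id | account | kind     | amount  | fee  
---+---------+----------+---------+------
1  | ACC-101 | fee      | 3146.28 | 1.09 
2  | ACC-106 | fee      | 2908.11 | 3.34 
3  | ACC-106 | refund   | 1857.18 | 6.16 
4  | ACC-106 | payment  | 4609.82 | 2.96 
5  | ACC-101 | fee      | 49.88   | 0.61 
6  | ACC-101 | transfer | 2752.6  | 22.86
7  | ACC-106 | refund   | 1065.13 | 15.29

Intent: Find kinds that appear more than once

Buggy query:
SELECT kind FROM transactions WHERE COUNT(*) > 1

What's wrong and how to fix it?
Bug: WHERE can't reference COUNT(*); aggregates are computed after WHERE

Fix: GROUP BY kind, then filter groups with HAVING COUNT(*) > 1

Corrected query:
SELECT kind FROM transactions GROUP BY kind HAVING COUNT(*) > 1

Result:
kind  
------
fee   
refund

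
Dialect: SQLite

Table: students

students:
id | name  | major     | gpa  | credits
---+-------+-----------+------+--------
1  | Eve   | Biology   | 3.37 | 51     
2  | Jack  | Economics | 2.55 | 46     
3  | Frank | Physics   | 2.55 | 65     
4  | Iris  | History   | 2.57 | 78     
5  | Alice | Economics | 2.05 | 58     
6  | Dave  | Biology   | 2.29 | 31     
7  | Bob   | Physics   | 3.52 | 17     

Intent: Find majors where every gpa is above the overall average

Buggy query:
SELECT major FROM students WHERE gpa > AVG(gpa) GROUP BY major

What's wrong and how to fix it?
Bug: AVG() is an aggregate; it can't sit directly in WHERE

Fix: Use a subquery for AVG and a HAVING MIN(...) filter so the condition holds for every row in the group

Corrected query:
SELECT major FROM students GROUP BY major HAVING MIN(gpa) > (SELECT AVG(gpa) FROM students)

Result:
(no rows)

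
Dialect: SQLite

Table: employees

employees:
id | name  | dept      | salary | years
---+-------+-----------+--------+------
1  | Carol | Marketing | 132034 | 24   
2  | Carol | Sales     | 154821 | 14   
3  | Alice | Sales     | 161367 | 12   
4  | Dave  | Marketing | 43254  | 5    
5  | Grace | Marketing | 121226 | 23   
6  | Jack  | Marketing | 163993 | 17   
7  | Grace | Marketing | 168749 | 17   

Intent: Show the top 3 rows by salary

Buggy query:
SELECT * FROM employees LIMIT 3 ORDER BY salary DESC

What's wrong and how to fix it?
Bug: ORDER BY cannot follow LIMIT; LIMIT is the final clause

Fix: Swap the clauses: ORDER BY first, then LIMIT

Corrected query:
SELECT * FROM employees ORDER BY salary DESC LIMIT 3

Result:
id | name  | dept      | salary | years
---+-------+-----------+--------+------
7  | Grace | Marketing | 168749 | 17   
6  | Jack  | Marketing | 163993 | 17   
3  | Alice | Sales     | 161367 | 12   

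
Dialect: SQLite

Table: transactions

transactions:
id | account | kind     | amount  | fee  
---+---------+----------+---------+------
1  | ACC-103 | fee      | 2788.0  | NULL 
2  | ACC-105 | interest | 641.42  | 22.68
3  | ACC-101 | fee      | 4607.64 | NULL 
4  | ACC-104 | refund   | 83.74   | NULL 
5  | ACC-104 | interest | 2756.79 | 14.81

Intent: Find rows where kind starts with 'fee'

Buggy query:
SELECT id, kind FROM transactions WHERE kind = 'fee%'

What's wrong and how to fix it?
Bug: Wildcards only work with LIKE; '=' treats '%' as a literal character

Fix: Use LIKE for wildcard pattern matching

Corrected query:
SELECT id, kind FROM transactions WHERE kind LIKE 'fee%'

Result:
id | kind
---+-----
1  | fee 
3  | fee 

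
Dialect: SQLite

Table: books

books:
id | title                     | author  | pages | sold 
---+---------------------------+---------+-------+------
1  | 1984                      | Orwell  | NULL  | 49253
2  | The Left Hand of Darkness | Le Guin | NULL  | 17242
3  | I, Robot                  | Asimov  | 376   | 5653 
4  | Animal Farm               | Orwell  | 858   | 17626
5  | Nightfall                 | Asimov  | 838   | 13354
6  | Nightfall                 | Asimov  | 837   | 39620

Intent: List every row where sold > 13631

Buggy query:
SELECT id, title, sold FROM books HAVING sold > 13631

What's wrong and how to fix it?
Bug: HAVING filters the output of aggregation, but this query has no GROUP BY and no aggregate functions, so SQLite rejects it (HAVING clause on a non-aggregate query); the condition here is per row

Fix: Replace HAVING with WHERE since the condition applies to individual rows

Corrected query:
SELECT id, title, sold FROM books WHERE sold > 13631

Result:
id | title                     | sold 
---+---------------------------+------
1  | 1984                      | 49253
2  | The Left Hand of Darkness | 17242
4  | Animal Farm               | 17626
6  | Nightfall                 | 39620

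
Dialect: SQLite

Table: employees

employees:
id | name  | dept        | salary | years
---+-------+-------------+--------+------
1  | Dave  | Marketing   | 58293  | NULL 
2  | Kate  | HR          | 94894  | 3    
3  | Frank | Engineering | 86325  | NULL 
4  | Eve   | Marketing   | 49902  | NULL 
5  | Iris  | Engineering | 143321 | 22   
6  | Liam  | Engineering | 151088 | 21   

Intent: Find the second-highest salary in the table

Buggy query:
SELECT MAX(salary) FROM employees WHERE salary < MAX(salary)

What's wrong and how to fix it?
Bug: MAX(salary) on the right of the comparison is an aggregate-in-WHERE error

Fix: Compute the overall MAX in a subquery, then take MAX of rows below it

Corrected query:
SELECT MAX(salary) FROM employees WHERE salary < (SELECT MAX(salary) FROM employees)

Result:
MAX(salary)
-----------
143321     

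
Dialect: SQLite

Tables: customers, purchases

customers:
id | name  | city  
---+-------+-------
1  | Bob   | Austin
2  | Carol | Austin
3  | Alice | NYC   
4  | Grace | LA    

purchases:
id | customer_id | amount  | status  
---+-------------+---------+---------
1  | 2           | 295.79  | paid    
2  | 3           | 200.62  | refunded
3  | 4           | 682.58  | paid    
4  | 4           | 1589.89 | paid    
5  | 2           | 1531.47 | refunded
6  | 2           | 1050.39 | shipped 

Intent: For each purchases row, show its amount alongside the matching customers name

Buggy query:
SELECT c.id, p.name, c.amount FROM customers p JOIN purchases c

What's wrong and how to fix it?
Bug: Missing join condition: each purchases row is matched to all customers rows instead of just its own

Fix: Add ON c.customer_id = p.id to the JOIN

Corrected query:
SELECT c.id, p.name, c.amount FROM customers p JOIN purchases c ON c.customer_id = p.id

Result:
id | name  | amount 
---+-------+--------
1  | Carol | 295.79 
2  | Alice | 200.62 
3  | Grace | 682.58 
4  | Grace | 1589.89
5  | Carol | 1531.47
6  | Carol | 1050.39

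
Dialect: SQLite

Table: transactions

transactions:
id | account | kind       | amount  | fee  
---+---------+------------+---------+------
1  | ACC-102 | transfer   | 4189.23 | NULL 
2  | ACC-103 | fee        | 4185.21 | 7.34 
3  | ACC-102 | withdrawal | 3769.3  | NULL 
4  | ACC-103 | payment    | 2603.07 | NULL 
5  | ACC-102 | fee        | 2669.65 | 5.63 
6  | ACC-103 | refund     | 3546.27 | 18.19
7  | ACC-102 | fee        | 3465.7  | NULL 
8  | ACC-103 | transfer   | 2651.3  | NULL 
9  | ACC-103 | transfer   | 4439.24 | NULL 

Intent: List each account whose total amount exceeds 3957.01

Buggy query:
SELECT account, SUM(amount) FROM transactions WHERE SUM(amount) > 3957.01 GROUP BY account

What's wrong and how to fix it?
Bug: SUM(amount) is an aggregate, but WHERE filters rows before aggregation

Fix: Use HAVING (which filters groups after aggregation) instead of WHERE

Corrected query:
SELECT account, SUM(amount) FROM transactions GROUP BY account HAVING SUM(amount) > 3957.01

Result:
account | SUM(amount)
--------+------------
ACC-102 | 14093.88   
ACC-103 | 17425.09   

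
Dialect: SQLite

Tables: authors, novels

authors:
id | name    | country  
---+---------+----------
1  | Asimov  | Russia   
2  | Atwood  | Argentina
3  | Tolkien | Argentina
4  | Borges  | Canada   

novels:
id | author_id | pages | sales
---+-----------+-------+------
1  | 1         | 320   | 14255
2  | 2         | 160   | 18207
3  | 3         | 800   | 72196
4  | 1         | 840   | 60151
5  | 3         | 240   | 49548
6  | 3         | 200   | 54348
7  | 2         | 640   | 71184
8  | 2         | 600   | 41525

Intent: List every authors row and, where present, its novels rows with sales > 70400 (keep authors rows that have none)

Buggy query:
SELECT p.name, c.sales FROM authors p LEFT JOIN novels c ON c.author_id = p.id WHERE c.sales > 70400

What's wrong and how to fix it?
Bug: A WHERE condition on the right-hand table after LEFT JOIN drops unmatched parents

Fix: Move the right-table condition into the ON clause so unmatched parents are kept

Corrected query:
SELECT p.name, c.sales FROM authors p LEFT JOIN novels c ON c.author_id = p.id AND c.sales > 70400

Result:
name    | sales
--------+------
Asimov  | NULL 
Atwood  | 71184
Tolkien | 72196
Borges  | NULL 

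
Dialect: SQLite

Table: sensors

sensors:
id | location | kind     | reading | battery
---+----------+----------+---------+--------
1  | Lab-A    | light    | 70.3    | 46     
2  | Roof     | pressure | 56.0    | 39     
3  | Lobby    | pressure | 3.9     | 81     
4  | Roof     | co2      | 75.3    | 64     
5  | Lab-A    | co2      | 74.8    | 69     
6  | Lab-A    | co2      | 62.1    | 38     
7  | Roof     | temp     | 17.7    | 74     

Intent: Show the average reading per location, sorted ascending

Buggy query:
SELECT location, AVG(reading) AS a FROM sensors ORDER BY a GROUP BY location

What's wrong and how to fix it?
Bug: GROUP BY must precede ORDER BY

Fix: Reorder: SELECT … FROM … GROUP BY … ORDER BY …

Corrected query:
SELECT location, AVG(reading) AS a FROM sensors GROUP BY location ORDER BY a

Result:
location | a        
---------+----------
Lobby    | 3.9      
Roof     | 49.666667
Lab-A    | 69.066667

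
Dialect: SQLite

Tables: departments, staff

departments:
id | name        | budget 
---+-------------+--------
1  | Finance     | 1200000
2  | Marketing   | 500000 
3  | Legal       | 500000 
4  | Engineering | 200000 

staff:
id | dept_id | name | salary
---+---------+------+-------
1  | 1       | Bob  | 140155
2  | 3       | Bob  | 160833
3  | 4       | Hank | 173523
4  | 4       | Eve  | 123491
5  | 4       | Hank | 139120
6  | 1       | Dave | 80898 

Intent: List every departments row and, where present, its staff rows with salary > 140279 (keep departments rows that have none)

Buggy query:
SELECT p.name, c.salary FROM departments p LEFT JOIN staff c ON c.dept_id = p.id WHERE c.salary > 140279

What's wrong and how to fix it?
Bug: Filtering c.salary in WHERE discards the NULL rows produced by LEFT JOIN, turning it into an inner join

Fix: Move the right-table condition into the ON clause so unmatched parents are kept

Corrected query:
SELECT p.name, c.salary FROM departments p LEFT JOIN staff c ON c.dept_id = p.id AND c.salary > 140279

Result:
name        | salary
------------+-------
Finance     | NULL  
Marketing   | NULL  
Legal       | 160833
Engineering | 173523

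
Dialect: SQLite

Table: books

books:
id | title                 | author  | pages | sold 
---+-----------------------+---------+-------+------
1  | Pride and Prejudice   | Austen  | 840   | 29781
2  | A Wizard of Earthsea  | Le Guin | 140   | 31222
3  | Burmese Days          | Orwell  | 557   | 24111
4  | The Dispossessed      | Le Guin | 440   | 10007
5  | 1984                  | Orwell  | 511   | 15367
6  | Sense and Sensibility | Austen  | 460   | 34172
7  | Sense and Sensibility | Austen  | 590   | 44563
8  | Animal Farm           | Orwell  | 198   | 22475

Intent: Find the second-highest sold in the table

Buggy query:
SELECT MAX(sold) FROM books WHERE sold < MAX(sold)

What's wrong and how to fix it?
Bug: The inner MAX is an aggregate inside WHERE, which is not allowed

Fix: Put the inner MAX in a scalar subquery

Corrected query:
SELECT MAX(sold) FROM books WHERE sold < (SELECT MAX(sold) FROM books)

Result:
MAX(sold)
---------
34172    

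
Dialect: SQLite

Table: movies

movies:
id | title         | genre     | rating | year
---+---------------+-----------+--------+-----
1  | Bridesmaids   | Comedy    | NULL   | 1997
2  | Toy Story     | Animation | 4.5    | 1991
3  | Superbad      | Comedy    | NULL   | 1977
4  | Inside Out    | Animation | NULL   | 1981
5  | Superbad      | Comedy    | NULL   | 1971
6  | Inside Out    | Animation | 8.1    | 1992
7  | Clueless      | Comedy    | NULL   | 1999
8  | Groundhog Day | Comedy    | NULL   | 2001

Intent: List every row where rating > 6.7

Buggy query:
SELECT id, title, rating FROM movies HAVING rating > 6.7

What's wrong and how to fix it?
Bug: HAVING filters the output of aggregation, but this query has no GROUP BY and no aggregate functions, so SQLite rejects it (HAVING clause on a non-aggregate query); the condition here is per row

Fix: Replace HAVING with WHERE since the condition applies to individual rows

Corrected query:
SELECT id, title, rating FROM movies WHERE rating > 6.7

Result:
id | title      | rating
---+------------+-------
6  | Inside Out | 8.1   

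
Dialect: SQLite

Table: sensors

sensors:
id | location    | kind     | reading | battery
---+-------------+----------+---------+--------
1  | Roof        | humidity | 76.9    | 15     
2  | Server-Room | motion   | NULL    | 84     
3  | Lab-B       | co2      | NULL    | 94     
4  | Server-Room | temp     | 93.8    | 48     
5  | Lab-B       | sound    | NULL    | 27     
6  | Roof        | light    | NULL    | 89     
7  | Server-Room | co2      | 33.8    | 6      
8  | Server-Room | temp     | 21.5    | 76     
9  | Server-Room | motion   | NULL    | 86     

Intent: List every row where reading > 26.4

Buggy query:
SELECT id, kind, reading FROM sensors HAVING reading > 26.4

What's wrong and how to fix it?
Bug: HAVING filters the output of aggregation, but this query has no GROUP BY and no aggregate functions, so SQLite rejects it (HAVING clause on a non-aggregate query); the condition here is per row

Fix: Replace HAVING with WHERE since the condition applies to individual rows

Corrected query:
SELECT id, kind, reading FROM sensors WHERE reading > 26.4

Result:
id | kind     | reading
---+----------+--------
1  | humidity | 76.9   
4  | temp     | 93.8   
7  | co2      | 33.8   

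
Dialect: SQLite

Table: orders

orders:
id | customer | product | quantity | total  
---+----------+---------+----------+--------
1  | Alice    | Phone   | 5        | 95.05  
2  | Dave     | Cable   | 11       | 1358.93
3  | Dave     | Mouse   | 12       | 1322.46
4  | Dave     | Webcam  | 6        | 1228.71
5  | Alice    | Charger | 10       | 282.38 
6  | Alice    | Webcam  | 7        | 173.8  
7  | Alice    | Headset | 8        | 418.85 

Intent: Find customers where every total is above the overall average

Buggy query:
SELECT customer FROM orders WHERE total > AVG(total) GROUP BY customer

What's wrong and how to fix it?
Bug: AVG() is an aggregate; it can't sit directly in WHERE

Fix: Use a subquery for AVG and a HAVING MIN(...) filter so the condition holds for every row in the group

Corrected query:
SELECT customer FROM orders GROUP BY customer HAVING MIN(total) > (SELECT AVG(total) FROM orders)

Result:
customer
--------
Dave    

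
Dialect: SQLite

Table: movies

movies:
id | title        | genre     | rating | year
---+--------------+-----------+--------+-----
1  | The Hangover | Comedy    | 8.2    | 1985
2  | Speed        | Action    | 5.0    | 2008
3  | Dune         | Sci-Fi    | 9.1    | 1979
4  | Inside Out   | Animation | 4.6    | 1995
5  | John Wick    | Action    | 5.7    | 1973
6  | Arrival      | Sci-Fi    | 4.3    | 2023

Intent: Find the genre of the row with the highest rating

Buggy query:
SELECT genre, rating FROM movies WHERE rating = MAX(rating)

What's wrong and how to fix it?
Bug: WHERE is evaluated per row; an aggregate over the whole table isn't defined there

Fix: Use a subquery: WHERE rating = (SELECT MAX(rating) FROM movies)

Corrected query:
SELECT genre, rating FROM movies WHERE rating = (SELECT MAX(rating) FROM movies)

Result:
genre  | rating
-------+-------
Sci-Fi | 9.1   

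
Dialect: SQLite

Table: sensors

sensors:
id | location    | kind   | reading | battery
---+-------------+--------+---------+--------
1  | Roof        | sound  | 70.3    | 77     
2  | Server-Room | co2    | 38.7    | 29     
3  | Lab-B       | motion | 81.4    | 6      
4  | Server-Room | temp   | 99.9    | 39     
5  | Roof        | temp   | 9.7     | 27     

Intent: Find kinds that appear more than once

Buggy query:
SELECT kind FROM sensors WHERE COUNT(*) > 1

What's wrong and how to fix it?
Bug: COUNT(*) is an aggregate and cannot be used in WHERE

Fix: GROUP BY kind, then filter groups with HAVING COUNT(*) > 1

Corrected query:
SELECT kind FROM sensors GROUP BY kind HAVING COUNT(*) > 1

Result:
kind
----
temp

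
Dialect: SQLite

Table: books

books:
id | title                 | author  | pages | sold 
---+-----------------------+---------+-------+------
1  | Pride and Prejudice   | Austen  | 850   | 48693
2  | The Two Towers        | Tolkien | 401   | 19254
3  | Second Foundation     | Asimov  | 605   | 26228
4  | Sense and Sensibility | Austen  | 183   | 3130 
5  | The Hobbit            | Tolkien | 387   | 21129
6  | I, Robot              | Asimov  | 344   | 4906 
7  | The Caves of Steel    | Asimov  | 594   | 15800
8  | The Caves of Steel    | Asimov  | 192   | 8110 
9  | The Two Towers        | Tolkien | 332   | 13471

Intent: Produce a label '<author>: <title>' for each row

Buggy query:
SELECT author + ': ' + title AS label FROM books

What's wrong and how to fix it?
Bug: '+' is numeric addition; on text columns SQLite converts them to 0 instead of concatenating

Fix: Use the || operator for string concatenation

Corrected query:
SELECT author || ': ' || title AS label FROM books

Result:
label                        
-----------------------------
Austen: Pride and Prejudice  
Tolkien: The Two Towers      
Asimov: Second Foundation    
Austen: Sense and Sensibility
Tolkien: The Hobbit          
Asimov: I, Robot             
Asimov: The Caves of Steel   
Asimov: The Caves of Steel   
Tolkien: The Two Towers      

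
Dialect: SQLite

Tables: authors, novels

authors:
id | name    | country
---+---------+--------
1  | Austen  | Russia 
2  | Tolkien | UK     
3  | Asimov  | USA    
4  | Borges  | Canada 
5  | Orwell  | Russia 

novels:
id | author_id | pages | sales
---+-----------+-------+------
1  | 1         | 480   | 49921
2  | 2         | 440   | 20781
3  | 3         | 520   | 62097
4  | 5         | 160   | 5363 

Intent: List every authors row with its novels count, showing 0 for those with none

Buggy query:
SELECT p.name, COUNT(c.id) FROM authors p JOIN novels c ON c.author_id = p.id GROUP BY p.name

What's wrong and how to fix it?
Bug: An inner join excludes parents with zero children

Fix: Switch to LEFT JOIN to retain unmatched parent rows

Corrected query:
SELECT p.name, COUNT(c.id) FROM authors p LEFT JOIN novels c ON c.author_id = p.id GROUP BY p.name

Result:
name    | COUNT(c.id)
--------+------------
Asimov  | 1          
Austen  | 1          
Borges  | 0          
Orwell  | 1          
Tolkien | 1          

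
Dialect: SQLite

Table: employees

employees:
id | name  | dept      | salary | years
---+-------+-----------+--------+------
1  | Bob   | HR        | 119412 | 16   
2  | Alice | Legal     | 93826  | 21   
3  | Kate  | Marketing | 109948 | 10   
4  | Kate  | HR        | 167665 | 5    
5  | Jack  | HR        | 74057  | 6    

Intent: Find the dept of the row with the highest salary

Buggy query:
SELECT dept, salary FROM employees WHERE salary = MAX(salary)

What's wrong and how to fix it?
Bug: WHERE is evaluated per row; an aggregate over the whole table isn't defined there

Fix: Wrap MAX in a scalar subquery so WHERE compares against a single value

Corrected query:
SELECT dept, salary FROM employees WHERE salary = (SELECT MAX(salary) FROM employees)

Result:
dept | salary
-----+-------
HR   | 167665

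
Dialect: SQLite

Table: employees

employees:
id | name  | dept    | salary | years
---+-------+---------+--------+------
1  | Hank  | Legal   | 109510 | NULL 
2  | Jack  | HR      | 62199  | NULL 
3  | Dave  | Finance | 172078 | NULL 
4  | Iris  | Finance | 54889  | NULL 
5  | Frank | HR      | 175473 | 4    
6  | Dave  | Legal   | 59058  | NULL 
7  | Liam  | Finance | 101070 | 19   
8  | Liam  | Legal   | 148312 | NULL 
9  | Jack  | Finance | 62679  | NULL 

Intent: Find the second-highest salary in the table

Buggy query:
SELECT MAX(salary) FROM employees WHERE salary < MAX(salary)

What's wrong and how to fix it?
Bug: The inner MAX is an aggregate inside WHERE, which is not allowed

Fix: Compute the overall MAX in a subquery, then take MAX of rows below it

Corrected query:
SELECT MAX(salary) FROM employees WHERE salary < (SELECT MAX(salary) FROM employees)

Result:
MAX(salary)
-----------
172078     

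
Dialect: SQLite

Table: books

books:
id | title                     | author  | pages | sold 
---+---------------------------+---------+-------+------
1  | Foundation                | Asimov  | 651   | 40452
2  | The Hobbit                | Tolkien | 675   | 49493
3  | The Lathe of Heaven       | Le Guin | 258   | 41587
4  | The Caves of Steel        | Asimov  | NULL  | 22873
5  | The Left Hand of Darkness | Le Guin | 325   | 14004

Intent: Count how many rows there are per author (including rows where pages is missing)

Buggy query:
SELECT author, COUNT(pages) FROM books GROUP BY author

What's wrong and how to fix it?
Bug: COUNT(pages) skips NULLs, so groups with missing pages are undercounted

Fix: Replace COUNT(pages) with COUNT(*)

Corrected query:
SELECT author, COUNT(*) FROM books GROUP BY author

Result:
author  | COUNT(*)
--------+---------
Asimov  | 2       
Le Guin | 2       
Tolkien | 1       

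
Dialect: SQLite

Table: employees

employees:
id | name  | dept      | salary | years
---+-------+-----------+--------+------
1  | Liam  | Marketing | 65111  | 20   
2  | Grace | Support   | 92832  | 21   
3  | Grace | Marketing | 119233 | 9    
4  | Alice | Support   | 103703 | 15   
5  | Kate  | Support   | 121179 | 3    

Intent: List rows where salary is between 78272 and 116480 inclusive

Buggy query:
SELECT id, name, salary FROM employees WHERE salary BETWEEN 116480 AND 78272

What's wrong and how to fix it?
Bug: BETWEEN expects the lower bound first; with 116480 AND 78272 the range is empty

Fix: Write BETWEEN 78272 AND 116480

Corrected query:
SELECT id, name, salary FROM employees WHERE salary BETWEEN 78272 AND 116480

Result:
id | name  | salary
---+-------+-------
2  | Grace | 92832 
4  | Alice | 103703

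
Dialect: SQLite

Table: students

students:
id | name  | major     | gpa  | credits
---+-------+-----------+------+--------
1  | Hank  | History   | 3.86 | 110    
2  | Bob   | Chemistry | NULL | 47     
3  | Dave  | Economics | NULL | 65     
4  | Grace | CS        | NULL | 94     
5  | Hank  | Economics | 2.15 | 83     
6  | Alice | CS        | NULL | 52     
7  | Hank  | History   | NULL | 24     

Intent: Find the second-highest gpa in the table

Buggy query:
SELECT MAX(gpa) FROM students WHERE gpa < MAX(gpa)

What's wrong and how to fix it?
Bug: MAX(gpa) on the right of the comparison is an aggregate-in-WHERE error

Fix: Compute the overall MAX in a subquery, then take MAX of rows below it

Corrected query:
SELECT MAX(gpa) FROM students WHERE gpa < (SELECT MAX(gpa) FROM students)

Result:
MAX(gpa)
--------
2.15    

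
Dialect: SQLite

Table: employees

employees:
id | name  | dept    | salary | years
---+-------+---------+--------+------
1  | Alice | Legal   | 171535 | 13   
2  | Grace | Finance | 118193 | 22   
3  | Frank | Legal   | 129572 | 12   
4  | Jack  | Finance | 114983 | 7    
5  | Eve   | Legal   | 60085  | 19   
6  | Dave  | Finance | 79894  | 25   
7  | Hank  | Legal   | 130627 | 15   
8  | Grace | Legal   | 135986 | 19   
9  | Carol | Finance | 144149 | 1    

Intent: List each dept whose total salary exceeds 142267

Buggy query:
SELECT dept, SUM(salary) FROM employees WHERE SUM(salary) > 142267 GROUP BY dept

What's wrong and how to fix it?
Bug: Aggregate functions cannot appear in a WHERE clause

Fix: Move the aggregate condition to a HAVING clause

Corrected query:
SELECT dept, SUM(salary) FROM employees GROUP BY dept HAVING SUM(salary) > 142267

Result:
dept    | SUM(salary)
--------+------------
Finance | 457219     
Legal   | 627805     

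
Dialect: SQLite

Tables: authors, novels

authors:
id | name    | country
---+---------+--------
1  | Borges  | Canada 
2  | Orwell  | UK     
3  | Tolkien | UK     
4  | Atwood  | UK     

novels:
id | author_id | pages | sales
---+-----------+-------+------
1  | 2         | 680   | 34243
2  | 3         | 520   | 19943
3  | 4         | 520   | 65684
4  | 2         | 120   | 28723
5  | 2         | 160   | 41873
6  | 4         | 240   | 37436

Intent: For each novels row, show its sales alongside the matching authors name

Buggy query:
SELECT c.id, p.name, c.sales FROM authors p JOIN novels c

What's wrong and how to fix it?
Bug: Missing join condition: each novels row is matched to all authors rows instead of just its own

Fix: Specify the join condition linking the foreign key to the parent id

Corrected query:
SELECT c.id, p.name, c.sales FROM authors p JOIN novels c ON c.author_id = p.id

Result:
id | name    | sales
---+---------+------
1  | Orwell  | 34243
2  | Tolkien | 19943
3  | Atwood  | 65684
4  | Orwell  | 28723
5  | Orwell  | 41873
6  | Atwood  | 37436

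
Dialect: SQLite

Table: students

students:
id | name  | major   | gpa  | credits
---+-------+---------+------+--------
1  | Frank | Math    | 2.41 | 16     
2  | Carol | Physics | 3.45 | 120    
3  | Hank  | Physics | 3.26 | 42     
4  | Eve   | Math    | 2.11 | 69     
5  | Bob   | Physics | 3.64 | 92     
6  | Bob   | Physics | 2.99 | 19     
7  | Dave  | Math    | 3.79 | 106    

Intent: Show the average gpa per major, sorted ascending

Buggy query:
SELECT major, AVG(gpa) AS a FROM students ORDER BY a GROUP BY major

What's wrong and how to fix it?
Bug: GROUP BY must precede ORDER BY

Fix: Move ORDER BY to the end, after GROUP BY

Corrected query:
SELECT major, AVG(gpa) AS a FROM students GROUP BY major ORDER BY a

Result:
major   | a    
--------+------
Math    | 2.77 
Physics | 3.335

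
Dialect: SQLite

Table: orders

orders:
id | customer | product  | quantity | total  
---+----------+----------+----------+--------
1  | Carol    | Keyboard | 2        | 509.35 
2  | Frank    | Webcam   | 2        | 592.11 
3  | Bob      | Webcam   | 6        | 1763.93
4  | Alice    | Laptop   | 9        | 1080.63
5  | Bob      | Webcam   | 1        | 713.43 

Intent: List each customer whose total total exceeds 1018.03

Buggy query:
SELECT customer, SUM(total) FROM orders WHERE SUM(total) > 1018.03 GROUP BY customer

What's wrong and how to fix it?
Bug: Aggregate functions cannot appear in a WHERE clause

Fix: Use HAVING (which filters groups after aggregation) instead of WHERE

Corrected query:
SELECT customer, SUM(total) FROM orders GROUP BY customer HAVING SUM(total) > 1018.03

Result:
customer | SUM(total)
---------+-----------
Alice    | 1080.63   
Bob      | 2477.36   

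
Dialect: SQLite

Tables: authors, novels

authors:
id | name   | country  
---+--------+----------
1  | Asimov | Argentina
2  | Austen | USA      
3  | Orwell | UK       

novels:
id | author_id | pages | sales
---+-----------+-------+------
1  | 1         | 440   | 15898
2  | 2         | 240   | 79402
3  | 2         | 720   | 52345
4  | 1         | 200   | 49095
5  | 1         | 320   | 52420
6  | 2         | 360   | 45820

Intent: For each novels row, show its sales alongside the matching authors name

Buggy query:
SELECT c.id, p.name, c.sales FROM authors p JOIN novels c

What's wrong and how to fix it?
Bug: Missing join condition: each novels row is matched to all authors rows instead of just its own

Fix: Specify the join condition linking the foreign key to the parent id

Corrected query:
SELECT c.id, p.name, c.sales FROM authors p JOIN novels c ON c.author_id = p.id

Result:
id | name   | sales
---+--------+------
1  | Asimov | 15898
2  | Austen | 79402
3  | Austen | 52345
4  | Asimov | 49095
5  | Asimov | 52420
6  | Austen | 45820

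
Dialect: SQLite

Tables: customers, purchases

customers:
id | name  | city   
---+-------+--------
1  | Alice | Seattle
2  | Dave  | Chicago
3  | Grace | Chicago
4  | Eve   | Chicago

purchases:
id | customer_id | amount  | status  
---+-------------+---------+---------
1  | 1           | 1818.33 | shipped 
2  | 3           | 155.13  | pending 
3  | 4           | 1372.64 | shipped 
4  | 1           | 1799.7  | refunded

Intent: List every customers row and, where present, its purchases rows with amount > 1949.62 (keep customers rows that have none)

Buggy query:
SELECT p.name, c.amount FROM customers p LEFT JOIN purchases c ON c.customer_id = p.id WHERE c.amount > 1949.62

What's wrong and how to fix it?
Bug: Filtering c.amount in WHERE discards the NULL rows produced by LEFT JOIN, turning it into an inner join

Fix: Put 'c.amount > 1949.62' in the JOIN's ON clause instead of WHERE

Corrected query:
SELECT p.name, c.amount FROM customers p LEFT JOIN purchases c ON c.customer_id = p.id AND c.amount > 1949.62

Result:
name  | amount
------+-------
Alice | NULL  
Dave  | NULL  
Grace | NULL  
Eve   | NULL  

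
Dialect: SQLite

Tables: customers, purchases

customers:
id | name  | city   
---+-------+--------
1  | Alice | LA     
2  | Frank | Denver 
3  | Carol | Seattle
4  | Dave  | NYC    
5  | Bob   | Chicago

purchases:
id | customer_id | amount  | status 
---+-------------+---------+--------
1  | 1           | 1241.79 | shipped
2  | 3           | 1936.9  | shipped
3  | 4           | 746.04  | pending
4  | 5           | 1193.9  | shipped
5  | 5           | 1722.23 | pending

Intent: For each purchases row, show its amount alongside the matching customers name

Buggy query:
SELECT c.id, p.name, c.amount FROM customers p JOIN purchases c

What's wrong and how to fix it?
Bug: JOIN with no ON clause produces a cartesian product; every purchases row pairs with every customers row

Fix: Add ON c.customer_id = p.id to the JOIN

Corrected query:
SELECT c.id, p.name, c.amount FROM customers p JOIN purchases c ON c.customer_id = p.id

Result:
id | name  | amount 
---+-------+--------
1  | Alice | 1241.79
2  | Carol | 1936.9 
3  | Dave  | 746.04 
4  | Bob   | 1193.9 
5  | Bob   | 1722.23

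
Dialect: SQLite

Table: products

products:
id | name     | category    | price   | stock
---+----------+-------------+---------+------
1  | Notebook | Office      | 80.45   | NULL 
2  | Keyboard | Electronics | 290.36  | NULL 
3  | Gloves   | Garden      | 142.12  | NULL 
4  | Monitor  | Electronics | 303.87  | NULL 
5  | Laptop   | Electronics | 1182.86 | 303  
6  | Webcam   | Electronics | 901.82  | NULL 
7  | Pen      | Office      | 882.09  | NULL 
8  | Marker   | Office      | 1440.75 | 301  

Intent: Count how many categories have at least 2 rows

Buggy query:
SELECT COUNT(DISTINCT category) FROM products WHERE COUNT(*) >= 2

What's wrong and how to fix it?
Bug: WHERE filters individual rows, not groups, so a group-level COUNT is invalid there

Fix: Group first with HAVING COUNT(*) >= 2, then COUNT the resulting groups

Corrected query:
SELECT COUNT(*) FROM (SELECT category FROM products GROUP BY category HAVING COUNT(*) >= 2)

Result:
COUNT(*)
--------
2       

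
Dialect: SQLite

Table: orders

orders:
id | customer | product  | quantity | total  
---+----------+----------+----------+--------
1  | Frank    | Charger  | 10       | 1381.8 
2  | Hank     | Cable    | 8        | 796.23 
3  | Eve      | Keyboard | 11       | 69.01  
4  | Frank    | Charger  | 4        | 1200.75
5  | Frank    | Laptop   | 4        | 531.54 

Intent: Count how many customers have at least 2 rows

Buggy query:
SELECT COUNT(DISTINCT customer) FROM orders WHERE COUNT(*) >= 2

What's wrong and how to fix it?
Bug: COUNT(*) cannot appear in WHERE; the per-group count doesn't exist yet

Fix: Use a subquery that GROUPs and filters with HAVING, then count its rows

Corrected query:
SELECT COUNT(*) FROM (SELECT customer FROM orders GROUP BY customer HAVING COUNT(*) >= 2)

Result:
COUNT(*)
--------
1       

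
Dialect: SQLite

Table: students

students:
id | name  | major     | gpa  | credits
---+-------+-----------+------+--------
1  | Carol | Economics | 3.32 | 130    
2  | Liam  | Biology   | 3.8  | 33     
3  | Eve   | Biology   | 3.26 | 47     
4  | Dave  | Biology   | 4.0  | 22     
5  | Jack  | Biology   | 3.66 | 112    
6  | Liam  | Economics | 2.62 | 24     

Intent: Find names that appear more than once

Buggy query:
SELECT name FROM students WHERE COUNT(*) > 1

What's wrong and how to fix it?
Bug: COUNT(*) is an aggregate and cannot be used in WHERE

Fix: GROUP BY name, then filter groups with HAVING COUNT(*) > 1

Corrected query:
SELECT name FROM students GROUP BY name HAVING COUNT(*) > 1

Result:
name
----
Liam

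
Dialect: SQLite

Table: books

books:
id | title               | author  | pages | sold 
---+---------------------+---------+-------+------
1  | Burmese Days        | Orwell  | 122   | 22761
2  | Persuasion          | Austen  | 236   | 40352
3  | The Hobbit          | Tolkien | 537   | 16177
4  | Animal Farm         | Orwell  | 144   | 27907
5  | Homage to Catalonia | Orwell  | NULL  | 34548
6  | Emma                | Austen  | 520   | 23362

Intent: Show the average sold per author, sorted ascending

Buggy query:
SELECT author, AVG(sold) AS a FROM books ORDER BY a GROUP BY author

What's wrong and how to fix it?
Bug: ORDER BY appears before GROUP BY; SQL clause order requires GROUP BY first

Fix: Reorder: SELECT … FROM … GROUP BY … ORDER BY …

Corrected query:
SELECT author, AVG(sold) AS a FROM books GROUP BY author ORDER BY a

Result:
author  | a           
--------+-------------
Tolkien | 16177       
Orwell  | 28405.333333
Austen  | 31857       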